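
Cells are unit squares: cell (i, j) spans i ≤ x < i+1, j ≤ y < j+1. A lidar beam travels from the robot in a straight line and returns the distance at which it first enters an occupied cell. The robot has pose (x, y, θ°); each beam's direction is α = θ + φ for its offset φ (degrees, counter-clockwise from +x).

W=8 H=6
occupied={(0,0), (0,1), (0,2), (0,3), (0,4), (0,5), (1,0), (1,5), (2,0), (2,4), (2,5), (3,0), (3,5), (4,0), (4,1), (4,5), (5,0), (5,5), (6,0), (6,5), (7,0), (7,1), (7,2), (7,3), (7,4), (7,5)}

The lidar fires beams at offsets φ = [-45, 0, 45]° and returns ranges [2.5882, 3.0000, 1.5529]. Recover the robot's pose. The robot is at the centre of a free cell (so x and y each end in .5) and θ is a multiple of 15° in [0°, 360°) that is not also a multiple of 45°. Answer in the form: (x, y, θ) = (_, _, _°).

(x, y, θ) = (5.5, 4.5, 300°)

Enumerate (i+0.5, j+0.5, θ) over the 22 free cells and 16 admissible headings. For each, cast all 3 beams and compare to the given ranges.
  (5.5, 1.5, 60°): beam 1 = 1.5529 ≠ 2.5882 ✗
  (1.5, 3.5, 75°): beam 1 = 1.0000 ≠ 2.5882 ✗
  (4.5, 2.5, 105°): beam 1 = 2.8868 ≠ 2.5882 ✗
  …
  (5.5, 4.5, 300°): r_1=2.5882, r_2=3.0000, r_3=1.5529 — all match ✓
Unique over the lattice → pose = (5.5, 4.5, 300°).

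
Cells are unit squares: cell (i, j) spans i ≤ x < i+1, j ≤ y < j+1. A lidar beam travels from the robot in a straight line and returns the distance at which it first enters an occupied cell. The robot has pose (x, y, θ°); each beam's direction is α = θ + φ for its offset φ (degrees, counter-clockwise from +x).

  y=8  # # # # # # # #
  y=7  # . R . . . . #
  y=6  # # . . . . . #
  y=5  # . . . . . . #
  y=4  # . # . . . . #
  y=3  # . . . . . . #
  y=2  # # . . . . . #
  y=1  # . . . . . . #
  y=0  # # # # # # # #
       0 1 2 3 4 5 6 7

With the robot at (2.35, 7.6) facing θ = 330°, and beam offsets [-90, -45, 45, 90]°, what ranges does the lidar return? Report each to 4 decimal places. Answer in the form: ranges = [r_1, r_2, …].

beam 1: φ=-90°, α=240°
  dir = (cos 240°, sin 240°) = (-0.5000, -0.8660); from cell (2,7)
  next x-line at t=0.7000, next y-line at t=0.6928; Δt_x=2.0000, Δt_y=1.1547
    y: enter (2,6) at t=0.6928
    x: enter (1,6) at t=0.7000 ← occupied
  → r_1 = 0.7000
beam 2: φ=-45°, α=285°
  dir = (cos 285°, sin 285°) = (0.2588, -0.9659); from cell (2,7)
  next x-line at t=2.5114, next y-line at t=0.6212; Δt_x=3.8637, Δt_y=1.0353
    y: enter (2,6) at t=0.6212
    y: enter (2,5) at t=1.6564
    x: enter (3,5) at t=2.5114
    y: enter (3,4) at t=2.6917
    y: enter (3,3) at t=3.7270
    y: enter (3,2) at t=4.7623
    y: enter (3,1) at t=5.7975
    x: enter (4,1) at t=6.3751
    y: enter (4,0) at t=6.8328 ← occupied
  → r_2 = 6.8328
beam 3: φ=45°, α=15°
  dir = (cos 15°, sin 15°) = (0.9659, 0.2588); from cell (2,7)
  next x-line at t=0.6729, next y-line at t=1.5455; Δt_x=1.0353, Δt_y=3.8637
    x: enter (3,7) at t=0.6729
    y: enter (3,8) at t=1.5455 ← occupied
  → r_3 = 1.5455
beam 4: φ=90°, α=60°
  dir = (cos 60°, sin 60°) = (0.5000, 0.8660); from cell (2,7)
  next x-line at t=1.3000, next y-line at t=0.4619; Δt_x=2.0000, Δt_y=1.1547
    y: enter (2,8) at t=0.4619 ← occupied
  → r_4 = 0.4619

ranges = [0.7000, 6.8328, 1.5455, 0.4619]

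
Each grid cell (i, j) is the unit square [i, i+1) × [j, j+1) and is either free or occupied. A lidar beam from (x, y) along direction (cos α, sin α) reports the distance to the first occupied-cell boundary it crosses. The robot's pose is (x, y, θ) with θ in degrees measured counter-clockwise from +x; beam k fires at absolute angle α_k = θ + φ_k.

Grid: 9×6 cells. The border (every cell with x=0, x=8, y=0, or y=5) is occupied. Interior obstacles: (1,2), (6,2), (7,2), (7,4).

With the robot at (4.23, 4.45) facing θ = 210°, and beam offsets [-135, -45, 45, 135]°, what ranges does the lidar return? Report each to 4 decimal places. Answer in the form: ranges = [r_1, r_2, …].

ranges = [0.5694, 2.1250, 3.5717, 3.9030]

beam 1: φ=-135°, α=75°
  direction (0.2588, 0.9659); cell (4,4); t to first gridline: x 2.9751, y 0.5694 (then +3.8637 / +1.0353)
    (4,5) via y @ 0.5694  # hit
  → r_1 = 0.5694
beam 2: φ=-45°, α=165°
  direction (-0.9659, 0.2588); cell (4,4); t to first gridline: x 0.2381, y 2.1250 (then +1.0353 / +3.8637)
    (3,4) via x @ 0.2381
    (2,4) via x @ 1.2734
    (2,5) via y @ 2.1250  # hit
  → r_2 = 2.1250
beam 3: φ=45°, α=255°
  direction (-0.2588, -0.9659); cell (4,4); t to first gridline: x 0.8887, y 0.4659 (then +3.8637 / +1.0353)
    (4,3) via y @ 0.4659
    (3,3) via x @ 0.8887
    (3,2) via y @ 1.5012
    (3,1) via y @ 2.5364
    (3,0) via y @ 3.5717  # hit
  → r_3 = 3.5717
beam 4: φ=135°, α=345°
  direction (0.9659, -0.2588); cell (4,4); t to first gridline: x 0.7972, y 1.7387 (then +1.0353 / +3.8637)
    (5,4) via x @ 0.7972
    (5,3) via y @ 1.7387
    (6,3) via x @ 1.8324
    (7,3) via x @ 2.8677
    (8,3) via x @ 3.9030  # hit
  → r_4 = 3.9030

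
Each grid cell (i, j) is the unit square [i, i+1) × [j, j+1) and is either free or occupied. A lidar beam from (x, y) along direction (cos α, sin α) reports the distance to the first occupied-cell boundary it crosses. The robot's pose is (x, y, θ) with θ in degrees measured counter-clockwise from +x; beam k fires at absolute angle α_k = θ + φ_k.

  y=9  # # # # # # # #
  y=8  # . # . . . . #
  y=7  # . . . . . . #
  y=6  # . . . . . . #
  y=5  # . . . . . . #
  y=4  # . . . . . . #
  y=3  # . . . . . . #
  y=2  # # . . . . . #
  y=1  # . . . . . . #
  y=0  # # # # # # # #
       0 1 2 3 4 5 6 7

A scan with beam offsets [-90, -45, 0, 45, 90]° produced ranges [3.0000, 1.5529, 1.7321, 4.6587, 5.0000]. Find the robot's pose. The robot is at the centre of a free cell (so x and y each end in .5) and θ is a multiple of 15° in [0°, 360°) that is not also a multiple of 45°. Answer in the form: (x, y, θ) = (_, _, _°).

The pose lattice has 46·16 = 736 candidates. Test each by forward raycasting.
  (4.5, 4.5, 285°): beam 1 = 3.6235 ≠ 3.0000 ✗
  (5.5, 6.5, 300°): beam 1 = 5.1962 ≠ 3.0000 ✗
  (3.5, 5.5, 60°): beam 1 = 4.0415 ≠ 3.0000 ✗
  …
  (5.5, 4.5, 30°): r_1=3.0000, r_2=1.5529, r_3=1.7321, r_4=4.6587, r_5=5.0000 — all match ✓
No second candidate reproduces the full scan.

(x, y, θ) = (5.5, 4.5, 30°)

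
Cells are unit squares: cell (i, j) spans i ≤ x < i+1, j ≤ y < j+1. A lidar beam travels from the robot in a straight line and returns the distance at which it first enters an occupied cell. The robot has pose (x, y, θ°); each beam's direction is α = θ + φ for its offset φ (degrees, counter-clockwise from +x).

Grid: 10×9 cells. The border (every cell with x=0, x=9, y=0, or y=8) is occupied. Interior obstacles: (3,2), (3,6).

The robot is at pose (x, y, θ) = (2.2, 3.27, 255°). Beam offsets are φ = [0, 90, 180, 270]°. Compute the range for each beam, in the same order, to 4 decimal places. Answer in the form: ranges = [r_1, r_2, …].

beam 1: φ=0°, α=255°
  dir = (cos 255°, sin 255°) = (-0.2588, -0.9659); from cell (2,3)
  next x-line at t=0.7727, next y-line at t=0.2795; Δt_x=3.8637, Δt_y=1.0353
    y: enter (2,2) at t=0.2795
    x: enter (1,2) at t=0.7727
    y: enter (1,1) at t=1.3148
    y: enter (1,0) at t=2.3501 ← occupied
  → r_1 = 2.3501
beam 2: φ=90°, α=345°
  dir = (cos 345°, sin 345°) = (0.9659, -0.2588); from cell (2,3)
  next x-line at t=0.8282, next y-line at t=1.0432; Δt_x=1.0353, Δt_y=3.8637
    x: enter (3,3) at t=0.8282
    y: enter (3,2) at t=1.0432 ← occupied
  → r_2 = 1.0432
beam 3: φ=180°, α=75°
  dir = (cos 75°, sin 75°) = (0.2588, 0.9659); from cell (2,3)
  next x-line at t=3.0910, next y-line at t=0.7558; Δt_x=3.8637, Δt_y=1.0353
    y: enter (2,4) at t=0.7558
    y: enter (2,5) at t=1.7910
    y: enter (2,6) at t=2.8263
    x: enter (3,6) at t=3.0910 ← occupied
  → r_3 = 3.0910
beam 4: φ=270°, α=165°
  dir = (cos 165°, sin 165°) = (-0.9659, 0.2588); from cell (2,3)
  next x-line at t=0.2071, next y-line at t=2.8205; Δt_x=1.0353, Δt_y=3.8637
    x: enter (1,3) at t=0.2071
    x: enter (0,3) at t=1.2423 ← occupied
  → r_4 = 1.2423

ranges = [2.3501, 1.0432, 3.0910, 1.2423]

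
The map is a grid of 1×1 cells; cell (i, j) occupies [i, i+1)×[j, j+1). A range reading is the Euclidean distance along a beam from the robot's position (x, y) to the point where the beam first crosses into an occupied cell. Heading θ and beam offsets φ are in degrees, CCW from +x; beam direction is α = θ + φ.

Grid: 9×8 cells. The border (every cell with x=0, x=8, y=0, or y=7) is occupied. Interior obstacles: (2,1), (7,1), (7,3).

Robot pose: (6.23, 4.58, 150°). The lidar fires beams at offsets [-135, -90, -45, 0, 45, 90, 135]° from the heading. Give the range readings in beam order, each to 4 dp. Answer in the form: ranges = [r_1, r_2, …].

ranges = [1.8324, 2.7944, 2.5054, 4.8400, 5.4145, 4.1338, 2.9751]

beam 1: φ=-135°, α=15°
  cosα=0.9659 sinα=0.2588 | (6,4) | tMaxX 0.7972 tMaxY 1.6228 | tΔX 1.0353 tΔY 3.8637
    t=0.7972 [x] (7,4)
    t=1.6228 [y] (7,5)
    t=1.8324 [x] (8,5) — stop
  → r_1 = 1.8324
beam 2: φ=-90°, α=60°
  cosα=0.5000 sinα=0.8660 | (6,4) | tMaxX 1.5400 tMaxY 0.4850 | tΔX 2.0000 tΔY 1.1547
    t=0.4850 [y] (6,5)
    t=1.5400 [x] (7,5)
    t=1.6397 [y] (7,6)
    t=2.7944 [y] (7,7) — stop
  → r_2 = 2.7944
beam 3: φ=-45°, α=105°
  cosα=-0.2588 sinα=0.9659 | (6,4) | tMaxX 0.8887 tMaxY 0.4348 | tΔX 3.8637 tΔY 1.0353
    t=0.4348 [y] (6,5)
    t=0.8887 [x] (5,5)
    t=1.4701 [y] (5,6)
    t=2.5054 [y] (5,7) — stop
  → r_3 = 2.5054
beam 4: φ=0°, α=150°
  cosα=-0.8660 sinα=0.5000 | (6,4) | tMaxX 0.2656 tMaxY 0.8400 | tΔX 1.1547 tΔY 2.0000
    t=0.2656 [x] (5,4)
    t=0.8400 [y] (5,5)
    t=1.4203 [x] (4,5)
    t=2.5750 [x] (3,5)
    t=2.8400 [y] (3,6)
    t=3.7297 [x] (2,6)
    t=4.8400 [y] (2,7) — stop
  → r_4 = 4.8400
beam 5: φ=45°, α=195°
  cosα=-0.9659 sinα=-0.2588 | (6,4) | tMaxX 0.2381 tMaxY 2.2409 | tΔX 1.0353 tΔY 3.8637
    t=0.2381 [x] (5,4)
    t=1.2734 [x] (4,4)
    t=2.2409 [y] (4,3)
    t=2.3087 [x] (3,3)
    t=3.3439 [x] (2,3)
    t=4.3792 [x] (1,3)
    t=5.4145 [x] (0,3) — stop
  → r_5 = 5.4145
beam 6: φ=90°, α=240°
  cosα=-0.5000 sinα=-0.8660 | (6,4) | tMaxX 0.4600 tMaxY 0.6697 | tΔX 2.0000 tΔY 1.1547
    t=0.4600 [x] (5,4)
    t=0.6697 [y] (5,3)
    t=1.8244 [y] (5,2)
    t=2.4600 [x] (4,2)
    t=2.9791 [y] (4,1)
    t=4.1338 [y] (4,0) — stop
  → r_6 = 4.1338
beam 7: φ=135°, α=285°
  cosα=0.2588 sinα=-0.9659 | (6,4) | tMaxX 2.9751 tMaxY 0.6005 | tΔX 3.8637 tΔY 1.0353
    t=0.6005 [y] (6,3)
    t=1.6357 [y] (6,2)
    t=2.6710 [y] (6,1)
    t=2.9751 [x] (7,1) — stop
  → r_7 = 2.9751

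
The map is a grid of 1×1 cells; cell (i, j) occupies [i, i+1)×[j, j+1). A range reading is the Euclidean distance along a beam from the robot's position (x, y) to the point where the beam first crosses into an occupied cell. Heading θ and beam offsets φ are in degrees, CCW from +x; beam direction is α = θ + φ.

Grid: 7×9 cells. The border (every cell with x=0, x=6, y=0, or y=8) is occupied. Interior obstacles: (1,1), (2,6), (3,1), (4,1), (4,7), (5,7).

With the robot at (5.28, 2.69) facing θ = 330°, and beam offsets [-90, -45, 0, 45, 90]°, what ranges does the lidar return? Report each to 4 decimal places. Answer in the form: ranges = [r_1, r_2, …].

ranges = [0.7967, 1.7496, 0.8314, 0.7454, 1.4400]

beam 1: φ=-90°, α=240°
  dir = (cos 240°, sin 240°) = (-0.5000, -0.8660); from cell (5,2)
  next x-line at t=0.5600, next y-line at t=0.7967; Δt_x=2.0000, Δt_y=1.1547
    x: enter (4,2) at t=0.5600
    y: enter (4,1) at t=0.7967 ← occupied
  → r_1 = 0.7967
beam 2: φ=-45°, α=285°
  dir = (cos 285°, sin 285°) = (0.2588, -0.9659); from cell (5,2)
  next x-line at t=2.7819, next y-line at t=0.7143; Δt_x=3.8637, Δt_y=1.0353
    y: enter (5,1) at t=0.7143
    y: enter (5,0) at t=1.7496 ← occupied
  → r_2 = 1.7496
beam 3: φ=0°, α=330°
  dir = (cos 330°, sin 330°) = (0.8660, -0.5000); from cell (5,2)
  next x-line at t=0.8314, next y-line at t=1.3800; Δt_x=1.1547, Δt_y=2.0000
    x: enter (6,2) at t=0.8314 ← occupied
  → r_3 = 0.8314
beam 4: φ=45°, α=15°
  dir = (cos 15°, sin 15°) = (0.9659, 0.2588); from cell (5,2)
  next x-line at t=0.7454, next y-line at t=1.1977; Δt_x=1.0353, Δt_y=3.8637
    x: enter (6,2) at t=0.7454 ← occupied
  → r_4 = 0.7454
beam 5: φ=90°, α=60°
  dir = (cos 60°, sin 60°) = (0.5000, 0.8660); from cell (5,2)
  next x-line at t=1.4400, next y-line at t=0.3580; Δt_x=2.0000, Δt_y=1.1547
    y: enter (5,3) at t=0.3580
    x: enter (6,3) at t=1.4400 ← occupied
  → r_5 = 1.4400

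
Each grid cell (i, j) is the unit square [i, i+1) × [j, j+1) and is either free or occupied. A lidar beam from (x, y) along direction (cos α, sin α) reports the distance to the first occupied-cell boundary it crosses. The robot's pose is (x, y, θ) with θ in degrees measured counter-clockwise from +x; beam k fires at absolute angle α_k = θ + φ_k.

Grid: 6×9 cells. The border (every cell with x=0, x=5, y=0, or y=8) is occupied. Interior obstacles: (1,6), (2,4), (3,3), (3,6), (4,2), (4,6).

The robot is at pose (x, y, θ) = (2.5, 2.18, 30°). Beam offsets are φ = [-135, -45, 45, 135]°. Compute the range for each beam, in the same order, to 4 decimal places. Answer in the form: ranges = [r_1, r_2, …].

ranges = [1.2216, 2.5882, 1.8842, 1.5529]

beam 1: φ=-135°, α=255°
  direction (-0.2588, -0.9659); cell (2,2); t to first gridline: x 1.9319, y 0.1863 (then +3.8637 / +1.0353)
    (2,1) via y @ 0.1863
    (2,0) via y @ 1.2216  # hit
  → r_1 = 1.2216
beam 2: φ=-45°, α=345°
  direction (0.9659, -0.2588); cell (2,2); t to first gridline: x 0.5176, y 0.6955 (then +1.0353 / +3.8637)
    (3,2) via x @ 0.5176
    (3,1) via y @ 0.6955
    (4,1) via x @ 1.5529
    (5,1) via x @ 2.5882  # hit
  → r_2 = 2.5882
beam 3: φ=45°, α=75°
  direction (0.2588, 0.9659); cell (2,2); t to first gridline: x 1.9319, y 0.8489 (then +3.8637 / +1.0353)
    (2,3) via y @ 0.8489
    (2,4) via y @ 1.8842  # hit
  → r_3 = 1.8842
beam 4: φ=135°, α=165°
  direction (-0.9659, 0.2588); cell (2,2); t to first gridline: x 0.5176, y 3.1682 (then +1.0353 / +3.8637)
    (1,2) via x @ 0.5176
    (0,2) via x @ 1.5529  # hit
  → r_4 = 1.5529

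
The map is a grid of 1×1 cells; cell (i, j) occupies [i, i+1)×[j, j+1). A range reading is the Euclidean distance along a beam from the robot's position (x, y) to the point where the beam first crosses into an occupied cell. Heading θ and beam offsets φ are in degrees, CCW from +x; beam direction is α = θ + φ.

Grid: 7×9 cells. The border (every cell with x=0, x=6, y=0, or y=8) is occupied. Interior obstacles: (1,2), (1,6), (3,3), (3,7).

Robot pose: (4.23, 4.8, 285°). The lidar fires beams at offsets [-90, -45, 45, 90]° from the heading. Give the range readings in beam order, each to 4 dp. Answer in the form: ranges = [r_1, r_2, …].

beam 1: φ=-90°, α=195°
  cosα=-0.9659 sinα=-0.2588 | (4,4) | tMaxX 0.2381 tMaxY 3.0910 | tΔX 1.0353 tΔY 3.8637
    t=0.2381 [x] (3,4)
    t=1.2734 [x] (2,4)
    t=2.3087 [x] (1,4)
    t=3.0910 [y] (1,3)
    t=3.3439 [x] (0,3) — stop
  → r_1 = 3.3439
beam 2: φ=-45°, α=240°
  cosα=-0.5000 sinα=-0.8660 | (4,4) | tMaxX 0.4600 tMaxY 0.9238 | tΔX 2.0000 tΔY 1.1547
    t=0.4600 [x] (3,4)
    t=0.9238 [y] (3,3) — stop
  → r_2 = 0.9238
beam 3: φ=45°, α=330°
  cosα=0.8660 sinα=-0.5000 | (4,4) | tMaxX 0.8891 tMaxY 1.6000 | tΔX 1.1547 tΔY 2.0000
    t=0.8891 [x] (5,4)
    t=1.6000 [y] (5,3)
    t=2.0438 [x] (6,3) — stop
  → r_3 = 2.0438
beam 4: φ=90°, α=15°
  cosα=0.9659 sinα=0.2588 | (4,4) | tMaxX 0.7972 tMaxY 0.7727 | tΔX 1.0353 tΔY 3.8637
    t=0.7727 [y] (4,5)
    t=0.7972 [x] (5,5)
    t=1.8324 [x] (6,5) — stop
  → r_4 = 1.8324

ranges = [3.3439, 0.9238, 2.0438, 1.8324]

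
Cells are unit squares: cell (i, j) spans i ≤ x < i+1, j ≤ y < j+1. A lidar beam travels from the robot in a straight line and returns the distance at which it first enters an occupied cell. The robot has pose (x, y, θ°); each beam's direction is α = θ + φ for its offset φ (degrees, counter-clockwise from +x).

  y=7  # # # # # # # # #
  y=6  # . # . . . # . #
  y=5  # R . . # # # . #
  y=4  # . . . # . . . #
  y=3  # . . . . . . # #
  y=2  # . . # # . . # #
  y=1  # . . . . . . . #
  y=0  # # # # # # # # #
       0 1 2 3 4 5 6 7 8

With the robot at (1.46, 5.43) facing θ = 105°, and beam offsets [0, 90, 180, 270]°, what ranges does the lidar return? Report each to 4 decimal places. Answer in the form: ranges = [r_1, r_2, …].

ranges = [1.6254, 0.4762, 4.5863, 4.7002]

beam 1: φ=0°, α=105°
  d=(-0.2588,0.9659)  start (1,5)  tX=1.7773 tY=0.5901  stride 1/|dx|=3.8637 1/|dy|=1.0353
    cross y-line → (1,6), t=0.5901
    cross y-line → (1,7), t=1.6254 (wall)
  → r_1 = 1.6254
beam 2: φ=90°, α=195°
  d=(-0.9659,-0.2588)  start (1,5)  tX=0.4762 tY=1.6614  stride 1/|dx|=1.0353 1/|dy|=3.8637
    cross x-line → (0,5), t=0.4762 (wall)
  → r_2 = 0.4762
beam 3: φ=180°, α=285°
  d=(0.2588,-0.9659)  start (1,5)  tX=2.0864 tY=0.4452  stride 1/|dx|=3.8637 1/|dy|=1.0353
    cross y-line → (1,4), t=0.4452
    cross y-line → (1,3), t=1.4804
    cross x-line → (2,3), t=2.0864
    cross y-line → (2,2), t=2.5157
    cross y-line → (2,1), t=3.5510
    cross y-line → (2,0), t=4.5863 (wall)
  → r_3 = 4.5863
beam 4: φ=270°, α=15°
  d=(0.9659,0.2588)  start (1,5)  tX=0.5590 tY=2.2023  stride 1/|dx|=1.0353 1/|dy|=3.8637
    cross x-line → (2,5), t=0.5590
    cross x-line → (3,5), t=1.5943
    cross y-line → (3,6), t=2.2023
    cross x-line → (4,6), t=2.6296
    cross x-line → (5,6), t=3.6649
    cross x-line → (6,6), t=4.7002 (wall)
  → r_4 = 4.7002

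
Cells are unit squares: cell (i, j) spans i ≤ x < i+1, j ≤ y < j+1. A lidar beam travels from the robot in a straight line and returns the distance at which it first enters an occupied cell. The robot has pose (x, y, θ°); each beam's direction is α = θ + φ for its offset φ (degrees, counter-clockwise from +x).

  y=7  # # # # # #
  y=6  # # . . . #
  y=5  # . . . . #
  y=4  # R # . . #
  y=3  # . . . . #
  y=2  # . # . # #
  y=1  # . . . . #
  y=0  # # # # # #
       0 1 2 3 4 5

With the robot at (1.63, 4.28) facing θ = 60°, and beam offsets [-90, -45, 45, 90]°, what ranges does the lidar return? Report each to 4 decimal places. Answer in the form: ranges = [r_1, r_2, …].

ranges = [0.4272, 0.3831, 1.7807, 0.7275]

beam 1: φ=-90°, α=330°
  cosα=0.8660 sinα=-0.5000 | (1,4) | tMaxX 0.4272 tMaxY 0.5600 | tΔX 1.1547 tΔY 2.0000
    t=0.4272 [x] (2,4) — stop
  → r_1 = 0.4272
beam 2: φ=-45°, α=15°
  cosα=0.9659 sinα=0.2588 | (1,4) | tMaxX 0.3831 tMaxY 2.7819 | tΔX 1.0353 tΔY 3.8637
    t=0.3831 [x] (2,4) — stop
  → r_2 = 0.3831
beam 3: φ=45°, α=105°
  cosα=-0.2588 sinα=0.9659 | (1,4) | tMaxX 2.4341 tMaxY 0.7454 | tΔX 3.8637 tΔY 1.0353
    t=0.7454 [y] (1,5)
    t=1.7807 [y] (1,6) — stop
  → r_3 = 1.7807
beam 4: φ=90°, α=150°
  cosα=-0.8660 sinα=0.5000 | (1,4) | tMaxX 0.7275 tMaxY 1.4400 | tΔX 1.1547 tΔY 2.0000
    t=0.7275 [x] (0,4) — stop
  → r_4 = 0.7275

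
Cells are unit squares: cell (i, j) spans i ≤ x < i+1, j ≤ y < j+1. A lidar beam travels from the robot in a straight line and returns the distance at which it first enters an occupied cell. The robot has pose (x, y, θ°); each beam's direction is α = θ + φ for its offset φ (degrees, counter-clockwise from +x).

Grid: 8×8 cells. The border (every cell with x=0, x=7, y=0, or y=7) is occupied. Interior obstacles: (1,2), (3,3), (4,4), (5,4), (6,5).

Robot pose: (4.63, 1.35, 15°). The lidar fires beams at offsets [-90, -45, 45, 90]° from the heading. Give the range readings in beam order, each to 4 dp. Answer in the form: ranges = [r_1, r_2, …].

beam 1: φ=-90°, α=285°
  dir = (cos 285°, sin 285°) = (0.2588, -0.9659); from cell (4,1)
  next x-line at t=1.4296, next y-line at t=0.3623; Δt_x=3.8637, Δt_y=1.0353
    y: enter (4,0) at t=0.3623 ← occupied
  → r_1 = 0.3623
beam 2: φ=-45°, α=330°
  dir = (cos 330°, sin 330°) = (0.8660, -0.5000); from cell (4,1)
  next x-line at t=0.4272, next y-line at t=0.7000; Δt_x=1.1547, Δt_y=2.0000
    x: enter (5,1) at t=0.4272
    y: enter (5,0) at t=0.7000 ← occupied
  → r_2 = 0.7000
beam 3: φ=45°, α=60°
  dir = (cos 60°, sin 60°) = (0.5000, 0.8660); from cell (4,1)
  next x-line at t=0.7400, next y-line at t=0.7506; Δt_x=2.0000, Δt_y=1.1547
    x: enter (5,1) at t=0.7400
    y: enter (5,2) at t=0.7506
    y: enter (5,3) at t=1.9053
    x: enter (6,3) at t=2.7400
    y: enter (6,4) at t=3.0600
    y: enter (6,5) at t=4.2147 ← occupied
  → r_3 = 4.2147
beam 4: φ=90°, α=105°
  dir = (cos 105°, sin 105°) = (-0.2588, 0.9659); from cell (4,1)
  next x-line at t=2.4341, next y-line at t=0.6729; Δt_x=3.8637, Δt_y=1.0353
    y: enter (4,2) at t=0.6729
    y: enter (4,3) at t=1.7082
    x: enter (3,3) at t=2.4341 ← occupied
  → r_4 = 2.4341

ranges = [0.3623, 0.7000, 4.2147, 2.4341]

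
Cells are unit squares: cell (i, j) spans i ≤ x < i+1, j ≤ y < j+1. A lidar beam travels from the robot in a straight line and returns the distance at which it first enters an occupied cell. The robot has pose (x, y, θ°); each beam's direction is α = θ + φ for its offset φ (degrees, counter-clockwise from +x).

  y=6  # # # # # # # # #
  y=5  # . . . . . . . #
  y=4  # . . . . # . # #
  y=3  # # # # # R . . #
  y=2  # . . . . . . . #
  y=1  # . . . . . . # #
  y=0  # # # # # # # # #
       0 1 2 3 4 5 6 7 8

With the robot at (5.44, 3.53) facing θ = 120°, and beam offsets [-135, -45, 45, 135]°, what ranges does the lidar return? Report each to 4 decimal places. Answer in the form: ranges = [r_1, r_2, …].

ranges = [2.6503, 0.4866, 0.4555, 2.6192]

beam 1: φ=-135°, α=345°
  direction (0.9659, -0.2588); cell (5,3); t to first gridline: x 0.5798, y 2.0478 (then +1.0353 / +3.8637)
    (6,3) via x @ 0.5798
    (7,3) via x @ 1.6150
    (7,2) via y @ 2.0478
    (8,2) via x @ 2.6503  # hit
  → r_1 = 2.6503
beam 2: φ=-45°, α=75°
  direction (0.2588, 0.9659); cell (5,3); t to first gridline: x 2.1637, y 0.4866 (then +3.8637 / +1.0353)
    (5,4) via y @ 0.4866  # hit
  → r_2 = 0.4866
beam 3: φ=45°, α=165°
  direction (-0.9659, 0.2588); cell (5,3); t to first gridline: x 0.4555, y 1.8159 (then +1.0353 / +3.8637)
    (4,3) via x @ 0.4555  # hit
  → r_3 = 0.4555
beam 4: φ=135°, α=255°
  direction (-0.2588, -0.9659); cell (5,3); t to first gridline: x 1.7000, y 0.5487 (then +3.8637 / +1.0353)
    (5,2) via y @ 0.5487
    (5,1) via y @ 1.5840
    (4,1) via x @ 1.7000
    (4,0) via y @ 2.6192  # hit
  → r_4 = 2.6192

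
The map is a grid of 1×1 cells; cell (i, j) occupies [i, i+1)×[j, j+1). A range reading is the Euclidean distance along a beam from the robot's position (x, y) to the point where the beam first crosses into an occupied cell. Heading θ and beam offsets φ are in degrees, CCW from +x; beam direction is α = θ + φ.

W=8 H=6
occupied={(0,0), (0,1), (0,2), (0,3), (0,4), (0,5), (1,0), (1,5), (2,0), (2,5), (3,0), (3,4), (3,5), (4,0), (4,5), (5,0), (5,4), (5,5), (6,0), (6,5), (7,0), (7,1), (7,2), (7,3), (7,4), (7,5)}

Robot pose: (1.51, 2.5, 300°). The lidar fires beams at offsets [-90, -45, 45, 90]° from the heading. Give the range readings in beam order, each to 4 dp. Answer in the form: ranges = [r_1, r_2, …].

beam 1: φ=-90°, α=210°
  direction (-0.8660, -0.5000); cell (1,2); t to first gridline: x 0.5889, y 1.0000 (then +1.1547 / +2.0000)
    (0,2) via x @ 0.5889  # hit
  → r_1 = 0.5889
beam 2: φ=-45°, α=255°
  direction (-0.2588, -0.9659); cell (1,2); t to first gridline: x 1.9705, y 0.5176 (then +3.8637 / +1.0353)
    (1,1) via y @ 0.5176
    (1,0) via y @ 1.5529  # hit
  → r_2 = 1.5529
beam 3: φ=45°, α=345°
  direction (0.9659, -0.2588); cell (1,2); t to first gridline: x 0.5073, y 1.9319 (then +1.0353 / +3.8637)
    (2,2) via x @ 0.5073
    (3,2) via x @ 1.5426
    (3,1) via y @ 1.9319
    (4,1) via x @ 2.5778
    (5,1) via x @ 3.6131
    (6,1) via x @ 4.6484
    (7,1) via x @ 5.6837  # hit
  → r_3 = 5.6837
beam 4: φ=90°, α=30°
  direction (0.8660, 0.5000); cell (1,2); t to first gridline: x 0.5658, y 1.0000 (then +1.1547 / +2.0000)
    (2,2) via x @ 0.5658
    (2,3) via y @ 1.0000
    (3,3) via x @ 1.7205
    (4,3) via x @ 2.8752
    (4,4) via y @ 3.0000
    (5,4) via x @ 4.0299  # hit
  → r_4 = 4.0299

ranges = [0.5889, 1.5529, 5.6837, 4.0299]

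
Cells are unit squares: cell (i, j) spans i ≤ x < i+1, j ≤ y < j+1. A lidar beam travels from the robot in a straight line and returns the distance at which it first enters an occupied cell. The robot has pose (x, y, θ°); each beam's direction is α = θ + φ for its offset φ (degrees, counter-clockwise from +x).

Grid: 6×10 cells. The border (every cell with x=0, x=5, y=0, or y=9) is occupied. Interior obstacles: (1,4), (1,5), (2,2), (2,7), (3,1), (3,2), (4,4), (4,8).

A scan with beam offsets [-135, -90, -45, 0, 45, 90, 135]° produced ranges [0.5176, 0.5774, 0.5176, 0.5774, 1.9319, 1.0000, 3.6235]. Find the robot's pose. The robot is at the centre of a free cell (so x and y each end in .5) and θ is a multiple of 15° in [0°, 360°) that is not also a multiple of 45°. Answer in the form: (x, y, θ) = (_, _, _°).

Candidates: 24 free-cell centres × 16 headings = 384 poses. Raycast each; keep the one whose scan matches to 4 dp.
  (1.5, 6.5, 120°): beam 1 = 3.6235 ≠ 0.5176 ✗
  (3.5, 7.5, 195°): beam 1 = 1.0000 ≠ 0.5176 ✗
  (2.5, 5.5, 285°): beam 1 = 0.5774 ≠ 0.5176 ✗
  …
  (1.5, 8.5, 210°): r_1=0.5176, r_2=0.5774, r_3=0.5176, r_4=0.5774, r_5=1.9319, r_6=1.0000, r_7=3.6235 — all match ✓
No second candidate reproduces the full scan.

(x, y, θ) = (1.5, 8.5, 210°)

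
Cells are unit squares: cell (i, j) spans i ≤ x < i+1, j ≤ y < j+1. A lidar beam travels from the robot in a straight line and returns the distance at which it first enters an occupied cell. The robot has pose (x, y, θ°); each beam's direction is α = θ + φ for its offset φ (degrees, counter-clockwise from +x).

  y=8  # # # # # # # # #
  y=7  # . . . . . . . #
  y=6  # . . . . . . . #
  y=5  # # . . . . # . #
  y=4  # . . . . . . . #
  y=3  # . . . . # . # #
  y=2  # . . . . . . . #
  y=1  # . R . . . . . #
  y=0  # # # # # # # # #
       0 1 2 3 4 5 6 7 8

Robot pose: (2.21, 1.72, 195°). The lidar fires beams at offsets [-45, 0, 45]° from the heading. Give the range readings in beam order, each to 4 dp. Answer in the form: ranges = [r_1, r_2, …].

beam 1: φ=-45°, α=150°
  cosα=-0.8660 sinα=0.5000 | (2,1) | tMaxX 0.2425 tMaxY 0.5600 | tΔX 1.1547 tΔY 2.0000
    t=0.2425 [x] (1,1)
    t=0.5600 [y] (1,2)
    t=1.3972 [x] (0,2) — stop
  → r_1 = 1.3972
beam 2: φ=0°, α=195°
  cosα=-0.9659 sinα=-0.2588 | (2,1) | tMaxX 0.2174 tMaxY 2.7819 | tΔX 1.0353 tΔY 3.8637
    t=0.2174 [x] (1,1)
    t=1.2527 [x] (0,1) — stop
  → r_2 = 1.2527
beam 3: φ=45°, α=240°
  cosα=-0.5000 sinα=-0.8660 | (2,1) | tMaxX 0.4200 tMaxY 0.8314 | tΔX 2.0000 tΔY 1.1547
    t=0.4200 [x] (1,1)
    t=0.8314 [y] (1,0) — stop
  → r_3 = 0.8314

ranges = [1.3972, 1.2527, 0.8314]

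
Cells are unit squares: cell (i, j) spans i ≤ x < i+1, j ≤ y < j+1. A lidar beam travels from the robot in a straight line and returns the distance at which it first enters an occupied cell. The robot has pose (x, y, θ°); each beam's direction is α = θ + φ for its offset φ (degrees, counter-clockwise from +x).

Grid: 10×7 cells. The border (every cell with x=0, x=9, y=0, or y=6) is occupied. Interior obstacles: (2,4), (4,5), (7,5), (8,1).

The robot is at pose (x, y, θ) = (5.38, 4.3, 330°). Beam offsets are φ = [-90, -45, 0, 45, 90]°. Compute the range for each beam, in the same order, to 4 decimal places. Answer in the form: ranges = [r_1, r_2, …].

ranges = [3.8105, 3.4164, 4.1800, 2.7046, 1.9630]

beam 1: φ=-90°, α=240°
  direction (-0.5000, -0.8660); cell (5,4); t to first gridline: x 0.7600, y 0.3464 (then +2.0000 / +1.1547)
    (5,3) via y @ 0.3464
    (4,3) via x @ 0.7600
    (4,2) via y @ 1.5011
    (4,1) via y @ 2.6558
    (3,1) via x @ 2.7600
    (3,0) via y @ 3.8105  # hit
  → r_1 = 3.8105
beam 2: φ=-45°, α=285°
  direction (0.2588, -0.9659); cell (5,4); t to first gridline: x 2.3955, y 0.3106 (then +3.8637 / +1.0353)
    (5,3) via y @ 0.3106
    (5,2) via y @ 1.3459
    (5,1) via y @ 2.3811
    (6,1) via x @ 2.3955
    (6,0) via y @ 3.4164  # hit
  → r_2 = 3.4164
beam 3: φ=0°, α=330°
  direction (0.8660, -0.5000); cell (5,4); t to first gridline: x 0.7159, y 0.6000 (then +1.1547 / +2.0000)
    (5,3) via y @ 0.6000
    (6,3) via x @ 0.7159
    (7,3) via x @ 1.8706
    (7,2) via y @ 2.6000
    (8,2) via x @ 3.0253
    (9,2) via x @ 4.1800  # hit
  → r_3 = 4.1800
beam 4: φ=45°, α=15°
  direction (0.9659, 0.2588); cell (5,4); t to first gridline: x 0.6419, y 2.7046 (then +1.0353 / +3.8637)
    (6,4) via x @ 0.6419
    (7,4) via x @ 1.6771
    (7,5) via y @ 2.7046  # hit
  → r_4 = 2.7046
beam 5: φ=90°, α=60°
  direction (0.5000, 0.8660); cell (5,4); t to first gridline: x 1.2400, y 0.8083 (then +2.0000 / +1.1547)
    (5,5) via y @ 0.8083
    (6,5) via x @ 1.2400
    (6,6) via y @ 1.9630  # hit
  → r_5 = 1.9630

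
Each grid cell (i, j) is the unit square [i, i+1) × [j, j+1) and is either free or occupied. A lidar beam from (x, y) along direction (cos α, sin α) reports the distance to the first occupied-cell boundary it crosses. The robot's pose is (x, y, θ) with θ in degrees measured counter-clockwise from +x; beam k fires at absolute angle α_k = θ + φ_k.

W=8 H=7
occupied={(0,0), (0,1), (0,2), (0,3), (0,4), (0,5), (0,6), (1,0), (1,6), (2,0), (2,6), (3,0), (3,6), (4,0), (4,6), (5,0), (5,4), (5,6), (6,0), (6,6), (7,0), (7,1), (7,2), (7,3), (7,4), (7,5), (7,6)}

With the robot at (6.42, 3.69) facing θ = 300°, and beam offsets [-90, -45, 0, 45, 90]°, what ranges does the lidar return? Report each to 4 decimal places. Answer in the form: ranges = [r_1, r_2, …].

ranges = [5.3800, 2.7849, 1.1600, 0.6005, 0.6697]

beam 1: φ=-90°, α=210°
  direction (-0.8660, -0.5000); cell (6,3); t to first gridline: x 0.4850, y 1.3800 (then +1.1547 / +2.0000)
    (5,3) via x @ 0.4850
    (5,2) via y @ 1.3800
    (4,2) via x @ 1.6397
    (3,2) via x @ 2.7944
    (3,1) via y @ 3.3800
    (2,1) via x @ 3.9491
    (1,1) via x @ 5.1038
    (1,0) via y @ 5.3800  # hit
  → r_1 = 5.3800
beam 2: φ=-45°, α=255°
  direction (-0.2588, -0.9659); cell (6,3); t to first gridline: x 1.6228, y 0.7143 (then +3.8637 / +1.0353)
    (6,2) via y @ 0.7143
    (5,2) via x @ 1.6228
    (5,1) via y @ 1.7496
    (5,0) via y @ 2.7849  # hit
  → r_2 = 2.7849
beam 3: φ=0°, α=300°
  direction (0.5000, -0.8660); cell (6,3); t to first gridline: x 1.1600, y 0.7967 (then +2.0000 / +1.1547)
    (6,2) via y @ 0.7967
    (7,2) via x @ 1.1600  # hit
  → r_3 = 1.1600
beam 4: φ=45°, α=345°
  direction (0.9659, -0.2588); cell (6,3); t to first gridline: x 0.6005, y 2.6660 (then +1.0353 / +3.8637)
    (7,3) via x @ 0.6005  # hit
  → r_4 = 0.6005
beam 5: φ=90°, α=30°
  direction (0.8660, 0.5000); cell (6,3); t to first gridline: x 0.6697, y 0.6200 (then +1.1547 / +2.0000)
    (6,4) via y @ 0.6200
    (7,4) via x @ 0.6697  # hit
  → r_5 = 0.6697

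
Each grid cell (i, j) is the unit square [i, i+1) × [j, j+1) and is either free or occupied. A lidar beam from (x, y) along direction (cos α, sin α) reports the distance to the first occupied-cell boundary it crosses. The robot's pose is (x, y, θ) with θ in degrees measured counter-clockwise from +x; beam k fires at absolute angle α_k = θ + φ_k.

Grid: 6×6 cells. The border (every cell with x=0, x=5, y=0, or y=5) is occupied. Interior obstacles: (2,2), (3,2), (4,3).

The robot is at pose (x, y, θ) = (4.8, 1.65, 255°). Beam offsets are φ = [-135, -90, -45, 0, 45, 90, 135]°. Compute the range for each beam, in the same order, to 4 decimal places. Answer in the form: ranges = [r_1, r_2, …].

ranges = [1.5588, 1.3523, 1.3000, 0.6729, 0.4000, 0.2071, 0.2309]

beam 1: φ=-135°, α=120°
  dir = (cos 120°, sin 120°) = (-0.5000, 0.8660); from cell (4,1)
  next x-line at t=1.6000, next y-line at t=0.4041; Δt_x=2.0000, Δt_y=1.1547
    y: enter (4,2) at t=0.4041
    y: enter (4,3) at t=1.5588 ← occupied
  → r_1 = 1.5588
beam 2: φ=-90°, α=165°
  dir = (cos 165°, sin 165°) = (-0.9659, 0.2588); from cell (4,1)
  next x-line at t=0.8282, next y-line at t=1.3523; Δt_x=1.0353, Δt_y=3.8637
    x: enter (3,1) at t=0.8282
    y: enter (3,2) at t=1.3523 ← occupied
  → r_2 = 1.3523
beam 3: φ=-45°, α=210°
  dir = (cos 210°, sin 210°) = (-0.8660, -0.5000); from cell (4,1)
  next x-line at t=0.9238, next y-line at t=1.3000; Δt_x=1.1547, Δt_y=2.0000
    x: enter (3,1) at t=0.9238
    y: enter (3,0) at t=1.3000 ← occupied
  → r_3 = 1.3000
beam 4: φ=0°, α=255°
  dir = (cos 255°, sin 255°) = (-0.2588, -0.9659); from cell (4,1)
  next x-line at t=3.0910, next y-line at t=0.6729; Δt_x=3.8637, Δt_y=1.0353
    y: enter (4,0) at t=0.6729 ← occupied
  → r_4 = 0.6729
beam 5: φ=45°, α=300°
  dir = (cos 300°, sin 300°) = (0.5000, -0.8660); from cell (4,1)
  next x-line at t=0.4000, next y-line at t=0.7506; Δt_x=2.0000, Δt_y=1.1547
    x: enter (5,1) at t=0.4000 ← occupied
  → r_5 = 0.4000
beam 6: φ=90°, α=345°
  dir = (cos 345°, sin 345°) = (0.9659, -0.2588); from cell (4,1)
  next x-line at t=0.2071, next y-line at t=2.5114; Δt_x=1.0353, Δt_y=3.8637
    x: enter (5,1) at t=0.2071 ← occupied
  → r_6 = 0.2071
beam 7: φ=135°, α=30°
  dir = (cos 30°, sin 30°) = (0.8660, 0.5000); from cell (4,1)
  next x-line at t=0.2309, next y-line at t=0.7000; Δt_x=1.1547, Δt_y=2.0000
    x: enter (5,1) at t=0.2309 ← occupied
  → r_7 = 0.2309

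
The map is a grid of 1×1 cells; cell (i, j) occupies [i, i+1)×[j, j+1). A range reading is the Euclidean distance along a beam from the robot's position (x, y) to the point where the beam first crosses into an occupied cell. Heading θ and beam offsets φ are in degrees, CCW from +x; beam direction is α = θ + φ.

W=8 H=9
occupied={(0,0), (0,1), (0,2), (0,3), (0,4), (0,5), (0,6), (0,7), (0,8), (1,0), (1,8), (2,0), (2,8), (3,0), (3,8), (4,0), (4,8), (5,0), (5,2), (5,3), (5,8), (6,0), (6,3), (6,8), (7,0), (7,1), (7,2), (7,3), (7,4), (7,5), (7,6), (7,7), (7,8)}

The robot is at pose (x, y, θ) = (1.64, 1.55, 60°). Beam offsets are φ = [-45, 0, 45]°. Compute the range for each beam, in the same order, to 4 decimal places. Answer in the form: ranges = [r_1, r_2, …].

ranges = [3.4785, 7.4478, 2.4728]

beam 1: φ=-45°, α=15°
  cosα=0.9659 sinα=0.2588 | (1,1) | tMaxX 0.3727 tMaxY 1.7387 | tΔX 1.0353 tΔY 3.8637
    t=0.3727 [x] (2,1)
    t=1.4080 [x] (3,1)
    t=1.7387 [y] (3,2)
    t=2.4433 [x] (4,2)
    t=3.4785 [x] (5,2) — stop
  → r_1 = 3.4785
beam 2: φ=0°, α=60°
  cosα=0.5000 sinα=0.8660 | (1,1) | tMaxX 0.7200 tMaxY 0.5196 | tΔX 2.0000 tΔY 1.1547
    t=0.5196 [y] (1,2)
    t=0.7200 [x] (2,2)
    t=1.6743 [y] (2,3)
    t=2.7200 [x] (3,3)
    t=2.8290 [y] (3,4)
    t=3.9837 [y] (3,5)
    t=4.7200 [x] (4,5)
    t=5.1384 [y] (4,6)
    t=6.2931 [y] (4,7)
    t=6.7200 [x] (5,7)
    t=7.4478 [y] (5,8) — stop
  → r_2 = 7.4478
beam 3: φ=45°, α=105°
  cosα=-0.2588 sinα=0.9659 | (1,1) | tMaxX 2.4728 tMaxY 0.4659 | tΔX 3.8637 tΔY 1.0353
    t=0.4659 [y] (1,2)
    t=1.5012 [y] (1,3)
    t=2.4728 [x] (0,3) — stop
  → r_3 = 2.4728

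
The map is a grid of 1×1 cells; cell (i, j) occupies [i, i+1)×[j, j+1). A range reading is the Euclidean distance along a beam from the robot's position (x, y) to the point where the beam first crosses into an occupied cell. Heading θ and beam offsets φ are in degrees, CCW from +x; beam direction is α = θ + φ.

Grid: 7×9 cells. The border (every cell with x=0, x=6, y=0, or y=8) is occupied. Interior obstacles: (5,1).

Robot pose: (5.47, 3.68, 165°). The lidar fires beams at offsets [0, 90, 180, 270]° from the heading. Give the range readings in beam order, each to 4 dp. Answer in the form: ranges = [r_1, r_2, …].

ranges = [4.6277, 1.7393, 0.5487, 2.0478]

beam 1: φ=0°, α=165°
  dir = (cos 165°, sin 165°) = (-0.9659, 0.2588); from cell (5,3)
  next x-line at t=0.4866, next y-line at t=1.2364; Δt_x=1.0353, Δt_y=3.8637
    x: enter (4,3) at t=0.4866
    y: enter (4,4) at t=1.2364
    x: enter (3,4) at t=1.5219
    x: enter (2,4) at t=2.5571
    x: enter (1,4) at t=3.5924
    x: enter (0,4) at t=4.6277 ← occupied
  → r_1 = 4.6277
beam 2: φ=90°, α=255°
  dir = (cos 255°, sin 255°) = (-0.2588, -0.9659); from cell (5,3)
  next x-line at t=1.8159, next y-line at t=0.7040; Δt_x=3.8637, Δt_y=1.0353
    y: enter (5,2) at t=0.7040
    y: enter (5,1) at t=1.7393 ← occupied
  → r_2 = 1.7393
beam 3: φ=180°, α=345°
  dir = (cos 345°, sin 345°) = (0.9659, -0.2588); from cell (5,3)
  next x-line at t=0.5487, next y-line at t=2.6273; Δt_x=1.0353, Δt_y=3.8637
    x: enter (6,3) at t=0.5487 ← occupied
  → r_3 = 0.5487
beam 4: φ=270°, α=75°
  dir = (cos 75°, sin 75°) = (0.2588, 0.9659); from cell (5,3)
  next x-line at t=2.0478, next y-line at t=0.3313; Δt_x=3.8637, Δt_y=1.0353
    y: enter (5,4) at t=0.3313
    y: enter (5,5) at t=1.3666
    x: enter (6,5) at t=2.0478 ← occupied
  → r_4 = 2.0478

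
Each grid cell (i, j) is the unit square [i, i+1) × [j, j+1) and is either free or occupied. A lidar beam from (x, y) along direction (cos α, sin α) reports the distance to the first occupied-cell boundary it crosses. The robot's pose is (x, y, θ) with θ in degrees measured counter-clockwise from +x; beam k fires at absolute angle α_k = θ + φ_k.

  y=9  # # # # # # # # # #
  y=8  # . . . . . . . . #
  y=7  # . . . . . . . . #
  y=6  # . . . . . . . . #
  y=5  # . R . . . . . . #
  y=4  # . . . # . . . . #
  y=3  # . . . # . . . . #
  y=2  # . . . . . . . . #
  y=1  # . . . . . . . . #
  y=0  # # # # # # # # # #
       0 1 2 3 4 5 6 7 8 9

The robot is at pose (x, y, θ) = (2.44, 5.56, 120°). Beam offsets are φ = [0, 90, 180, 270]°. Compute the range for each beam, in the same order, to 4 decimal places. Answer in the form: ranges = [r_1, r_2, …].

ranges = [2.8800, 1.6628, 5.2654, 6.8800]

beam 1: φ=0°, α=120°
  direction (-0.5000, 0.8660); cell (2,5); t to first gridline: x 0.8800, y 0.5081 (then +2.0000 / +1.1547)
    (2,6) via y @ 0.5081
    (1,6) via x @ 0.8800
    (1,7) via y @ 1.6628
    (1,8) via y @ 2.8175
    (0,8) via x @ 2.8800  # hit
  → r_1 = 2.8800
beam 2: φ=90°, α=210°
  direction (-0.8660, -0.5000); cell (2,5); t to first gridline: x 0.5081, y 1.1200 (then +1.1547 / +2.0000)
    (1,5) via x @ 0.5081
    (1,4) via y @ 1.1200
    (0,4) via x @ 1.6628  # hit
  → r_2 = 1.6628
beam 3: φ=180°, α=300°
  direction (0.5000, -0.8660); cell (2,5); t to first gridline: x 1.1200, y 0.6466 (then +2.0000 / +1.1547)
    (2,4) via y @ 0.6466
    (3,4) via x @ 1.1200
    (3,3) via y @ 1.8013
    (3,2) via y @ 2.9560
    (4,2) via x @ 3.1200
    (4,1) via y @ 4.1107
    (5,1) via x @ 5.1200
    (5,0) via y @ 5.2654  # hit
  → r_3 = 5.2654
beam 4: φ=270°, α=30°
  direction (0.8660, 0.5000); cell (2,5); t to first gridline: x 0.6466, y 0.8800 (then +1.1547 / +2.0000)
    (3,5) via x @ 0.6466
    (3,6) via y @ 0.8800
    (4,6) via x @ 1.8013
    (4,7) via y @ 2.8800
    (5,7) via x @ 2.9560
    (6,7) via x @ 4.1107
    (6,8) via y @ 4.8800
    (7,8) via x @ 5.2654
    (8,8) via x @ 6.4201
    (8,9) via y @ 6.8800  # hit
  → r_4 = 6.8800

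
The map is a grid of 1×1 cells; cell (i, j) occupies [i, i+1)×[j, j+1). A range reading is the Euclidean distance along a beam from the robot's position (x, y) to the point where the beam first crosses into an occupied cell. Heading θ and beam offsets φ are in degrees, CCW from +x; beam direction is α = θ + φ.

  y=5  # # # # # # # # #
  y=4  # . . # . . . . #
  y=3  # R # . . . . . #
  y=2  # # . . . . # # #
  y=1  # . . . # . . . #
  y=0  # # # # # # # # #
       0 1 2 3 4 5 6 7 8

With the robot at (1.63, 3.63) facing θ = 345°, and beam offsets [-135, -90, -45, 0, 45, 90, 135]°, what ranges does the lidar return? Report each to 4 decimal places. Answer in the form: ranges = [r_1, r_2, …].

ranges = [0.7275, 0.6522, 0.7275, 0.3831, 0.4272, 1.4183, 1.2600]

beam 1: φ=-135°, α=210°
  direction (-0.8660, -0.5000); cell (1,3); t to first gridline: x 0.7275, y 1.2600 (then +1.1547 / +2.0000)
    (0,3) via x @ 0.7275  # hit
  → r_1 = 0.7275
beam 2: φ=-90°, α=255°
  direction (-0.2588, -0.9659); cell (1,3); t to first gridline: x 2.4341, y 0.6522 (then +3.8637 / +1.0353)
    (1,2) via y @ 0.6522  # hit
  → r_2 = 0.6522
beam 3: φ=-45°, α=300°
  direction (0.5000, -0.8660); cell (1,3); t to first gridline: x 0.7400, y 0.7275 (then +2.0000 / +1.1547)
    (1,2) via y @ 0.7275  # hit
  → r_3 = 0.7275
beam 4: φ=0°, α=345°
  direction (0.9659, -0.2588); cell (1,3); t to first gridline: x 0.3831, y 2.4341 (then +1.0353 / +3.8637)
    (2,3) via x @ 0.3831  # hit
  → r_4 = 0.3831
beam 5: φ=45°, α=30°
  direction (0.8660, 0.5000); cell (1,3); t to first gridline: x 0.4272, y 0.7400 (then +1.1547 / +2.0000)
    (2,3) via x @ 0.4272  # hit
  → r_5 = 0.4272
beam 6: φ=90°, α=75°
  direction (0.2588, 0.9659); cell (1,3); t to first gridline: x 1.4296, y 0.3831 (then +3.8637 / +1.0353)
    (1,4) via y @ 0.3831
    (1,5) via y @ 1.4183  # hit
  → r_6 = 1.4183
beam 7: φ=135°, α=120°
  direction (-0.5000, 0.8660); cell (1,3); t to first gridline: x 1.2600, y 0.4272 (then +2.0000 / +1.1547)
    (1,4) via y @ 0.4272
    (0,4) via x @ 1.2600  # hit
  → r_7 = 1.2600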